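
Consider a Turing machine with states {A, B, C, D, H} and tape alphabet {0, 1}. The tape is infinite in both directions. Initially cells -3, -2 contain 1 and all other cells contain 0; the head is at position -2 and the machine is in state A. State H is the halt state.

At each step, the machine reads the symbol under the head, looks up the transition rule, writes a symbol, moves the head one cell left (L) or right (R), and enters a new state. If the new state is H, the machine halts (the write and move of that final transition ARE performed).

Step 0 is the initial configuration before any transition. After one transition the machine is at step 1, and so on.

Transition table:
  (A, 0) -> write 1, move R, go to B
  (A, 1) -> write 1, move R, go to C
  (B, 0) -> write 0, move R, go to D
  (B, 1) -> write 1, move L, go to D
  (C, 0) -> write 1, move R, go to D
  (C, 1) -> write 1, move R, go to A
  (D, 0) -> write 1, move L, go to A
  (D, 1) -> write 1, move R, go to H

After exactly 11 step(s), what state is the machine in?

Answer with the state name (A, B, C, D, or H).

Answer: H

Derivation:
Step 1: in state A at pos -2, read 1 -> (A,1)->write 1,move R,goto C. Now: state=C, head=-1, tape[-4..0]=01100 (head:    ^)
Step 2: in state C at pos -1, read 0 -> (C,0)->write 1,move R,goto D. Now: state=D, head=0, tape[-4..1]=011100 (head:     ^)
Step 3: in state D at pos 0, read 0 -> (D,0)->write 1,move L,goto A. Now: state=A, head=-1, tape[-4..1]=011110 (head:    ^)
Step 4: in state A at pos -1, read 1 -> (A,1)->write 1,move R,goto C. Now: state=C, head=0, tape[-4..1]=011110 (head:     ^)
Step 5: in state C at pos 0, read 1 -> (C,1)->write 1,move R,goto A. Now: state=A, head=1, tape[-4..2]=0111100 (head:      ^)
Step 6: in state A at pos 1, read 0 -> (A,0)->write 1,move R,goto B. Now: state=B, head=2, tape[-4..3]=01111100 (head:       ^)
Step 7: in state B at pos 2, read 0 -> (B,0)->write 0,move R,goto D. Now: state=D, head=3, tape[-4..4]=011111000 (head:        ^)
Step 8: in state D at pos 3, read 0 -> (D,0)->write 1,move L,goto A. Now: state=A, head=2, tape[-4..4]=011111010 (head:       ^)
Step 9: in state A at pos 2, read 0 -> (A,0)->write 1,move R,goto B. Now: state=B, head=3, tape[-4..4]=011111110 (head:        ^)
Step 10: in state B at pos 3, read 1 -> (B,1)->write 1,move L,goto D. Now: state=D, head=2, tape[-4..4]=011111110 (head:       ^)
Step 11: in state D at pos 2, read 1 -> (D,1)->write 1,move R,goto H. Now: state=H, head=3, tape[-4..4]=011111110 (head:        ^)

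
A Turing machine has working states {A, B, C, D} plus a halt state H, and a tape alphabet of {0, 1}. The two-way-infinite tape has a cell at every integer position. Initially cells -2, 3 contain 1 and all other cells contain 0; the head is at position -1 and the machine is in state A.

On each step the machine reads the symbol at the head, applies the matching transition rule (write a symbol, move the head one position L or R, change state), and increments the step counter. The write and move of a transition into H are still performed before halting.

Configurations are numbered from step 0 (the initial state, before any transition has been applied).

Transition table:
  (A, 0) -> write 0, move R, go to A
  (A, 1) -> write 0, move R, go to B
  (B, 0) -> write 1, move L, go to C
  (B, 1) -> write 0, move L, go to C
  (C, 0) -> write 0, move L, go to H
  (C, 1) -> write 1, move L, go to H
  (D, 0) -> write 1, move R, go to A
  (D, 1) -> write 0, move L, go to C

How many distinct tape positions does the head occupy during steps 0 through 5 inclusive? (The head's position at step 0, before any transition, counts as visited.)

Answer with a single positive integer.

Answer: 6

Derivation:
Step 1: in state A at pos -1, read 0 -> (A,0)->write 0,move R,goto A. Now: state=A, head=0, tape[-3..4]=01000010 (head:    ^)
Step 2: in state A at pos 0, read 0 -> (A,0)->write 0,move R,goto A. Now: state=A, head=1, tape[-3..4]=01000010 (head:     ^)
Step 3: in state A at pos 1, read 0 -> (A,0)->write 0,move R,goto A. Now: state=A, head=2, tape[-3..4]=01000010 (head:      ^)
Step 4: in state A at pos 2, read 0 -> (A,0)->write 0,move R,goto A. Now: state=A, head=3, tape[-3..4]=01000010 (head:       ^)
Step 5: in state A at pos 3, read 1 -> (A,1)->write 0,move R,goto B. Now: state=B, head=4, tape[-3..5]=010000000 (head:        ^)
Head positions at steps 0..5: starting at -1, distinct positions visited = {-1, 0, 1, 2, 3, 4} -> 6 position(s)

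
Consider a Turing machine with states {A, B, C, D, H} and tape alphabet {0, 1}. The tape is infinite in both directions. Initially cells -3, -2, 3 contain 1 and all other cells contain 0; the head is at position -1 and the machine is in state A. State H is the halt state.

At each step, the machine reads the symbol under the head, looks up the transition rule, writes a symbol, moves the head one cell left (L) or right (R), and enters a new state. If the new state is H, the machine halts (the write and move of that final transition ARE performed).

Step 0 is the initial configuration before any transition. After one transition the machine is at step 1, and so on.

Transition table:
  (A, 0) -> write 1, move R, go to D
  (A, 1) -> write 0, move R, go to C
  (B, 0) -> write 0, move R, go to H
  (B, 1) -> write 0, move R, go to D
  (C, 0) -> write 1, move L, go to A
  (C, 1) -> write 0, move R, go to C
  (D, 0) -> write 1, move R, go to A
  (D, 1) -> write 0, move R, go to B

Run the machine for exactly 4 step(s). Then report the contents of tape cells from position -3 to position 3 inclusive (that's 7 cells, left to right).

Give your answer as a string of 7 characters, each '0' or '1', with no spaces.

Step 1: in state A at pos -1, read 0 -> (A,0)->write 1,move R,goto D. Now: state=D, head=0, tape[-4..4]=011100010 (head:     ^)
Step 2: in state D at pos 0, read 0 -> (D,0)->write 1,move R,goto A. Now: state=A, head=1, tape[-4..4]=011110010 (head:      ^)
Step 3: in state A at pos 1, read 0 -> (A,0)->write 1,move R,goto D. Now: state=D, head=2, tape[-4..4]=011111010 (head:       ^)
Step 4: in state D at pos 2, read 0 -> (D,0)->write 1,move R,goto A. Now: state=A, head=3, tape[-4..4]=011111110 (head:        ^)

Answer: 1111111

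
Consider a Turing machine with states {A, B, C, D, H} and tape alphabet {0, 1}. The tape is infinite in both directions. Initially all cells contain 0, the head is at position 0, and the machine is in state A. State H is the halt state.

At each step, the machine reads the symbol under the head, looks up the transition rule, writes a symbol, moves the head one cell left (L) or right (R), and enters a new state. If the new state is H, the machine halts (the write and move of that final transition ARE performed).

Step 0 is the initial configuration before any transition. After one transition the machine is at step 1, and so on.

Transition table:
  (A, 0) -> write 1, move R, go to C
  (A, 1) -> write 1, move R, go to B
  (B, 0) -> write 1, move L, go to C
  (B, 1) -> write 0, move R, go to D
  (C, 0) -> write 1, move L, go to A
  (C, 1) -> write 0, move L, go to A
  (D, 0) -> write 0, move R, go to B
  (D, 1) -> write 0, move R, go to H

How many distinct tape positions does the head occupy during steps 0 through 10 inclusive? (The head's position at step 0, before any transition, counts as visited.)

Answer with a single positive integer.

Answer: 4

Derivation:
Step 1: in state A at pos 0, read 0 -> (A,0)->write 1,move R,goto C. Now: state=C, head=1, tape[-1..2]=0100 (head:   ^)
Step 2: in state C at pos 1, read 0 -> (C,0)->write 1,move L,goto A. Now: state=A, head=0, tape[-1..2]=0110 (head:  ^)
Step 3: in state A at pos 0, read 1 -> (A,1)->write 1,move R,goto B. Now: state=B, head=1, tape[-1..2]=0110 (head:   ^)
Step 4: in state B at pos 1, read 1 -> (B,1)->write 0,move R,goto D. Now: state=D, head=2, tape[-1..3]=01000 (head:    ^)
Step 5: in state D at pos 2, read 0 -> (D,0)->write 0,move R,goto B. Now: state=B, head=3, tape[-1..4]=010000 (head:     ^)
Step 6: in state B at pos 3, read 0 -> (B,0)->write 1,move L,goto C. Now: state=C, head=2, tape[-1..4]=010010 (head:    ^)
Step 7: in state C at pos 2, read 0 -> (C,0)->write 1,move L,goto A. Now: state=A, head=1, tape[-1..4]=010110 (head:   ^)
Step 8: in state A at pos 1, read 0 -> (A,0)->write 1,move R,goto C. Now: state=C, head=2, tape[-1..4]=011110 (head:    ^)
Step 9: in state C at pos 2, read 1 -> (C,1)->write 0,move L,goto A. Now: state=A, head=1, tape[-1..4]=011010 (head:   ^)
Step 10: in state A at pos 1, read 1 -> (A,1)->write 1,move R,goto B. Now: state=B, head=2, tape[-1..4]=011010 (head:    ^)
Head positions at steps 0..10: starting at 0, distinct positions visited = {0, 1, 2, 3} -> 4 position(s)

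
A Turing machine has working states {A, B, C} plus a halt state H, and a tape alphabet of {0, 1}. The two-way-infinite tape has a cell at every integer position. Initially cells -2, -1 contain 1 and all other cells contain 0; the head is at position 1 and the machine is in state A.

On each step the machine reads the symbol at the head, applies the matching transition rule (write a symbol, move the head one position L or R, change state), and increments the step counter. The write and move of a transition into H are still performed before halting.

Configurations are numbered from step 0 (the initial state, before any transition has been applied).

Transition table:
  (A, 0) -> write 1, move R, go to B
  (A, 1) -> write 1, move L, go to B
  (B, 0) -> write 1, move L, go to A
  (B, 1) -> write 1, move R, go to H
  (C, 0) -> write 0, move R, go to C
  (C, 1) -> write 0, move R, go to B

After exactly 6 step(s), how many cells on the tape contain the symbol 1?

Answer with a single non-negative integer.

Answer: 5

Derivation:
Step 1: in state A at pos 1, read 0 -> (A,0)->write 1,move R,goto B. Now: state=B, head=2, tape[-3..3]=0110100 (head:      ^)
Step 2: in state B at pos 2, read 0 -> (B,0)->write 1,move L,goto A. Now: state=A, head=1, tape[-3..3]=0110110 (head:     ^)
Step 3: in state A at pos 1, read 1 -> (A,1)->write 1,move L,goto B. Now: state=B, head=0, tape[-3..3]=0110110 (head:    ^)
Step 4: in state B at pos 0, read 0 -> (B,0)->write 1,move L,goto A. Now: state=A, head=-1, tape[-3..3]=0111110 (head:   ^)
Step 5: in state A at pos -1, read 1 -> (A,1)->write 1,move L,goto B. Now: state=B, head=-2, tape[-3..3]=0111110 (head:  ^)
Step 6: in state B at pos -2, read 1 -> (B,1)->write 1,move R,goto H. Now: state=H, head=-1, tape[-3..3]=0111110 (head:   ^)
Cells containing 1 after step 6: {-2, -1, 0, 1, 2} -> 5 cell(s)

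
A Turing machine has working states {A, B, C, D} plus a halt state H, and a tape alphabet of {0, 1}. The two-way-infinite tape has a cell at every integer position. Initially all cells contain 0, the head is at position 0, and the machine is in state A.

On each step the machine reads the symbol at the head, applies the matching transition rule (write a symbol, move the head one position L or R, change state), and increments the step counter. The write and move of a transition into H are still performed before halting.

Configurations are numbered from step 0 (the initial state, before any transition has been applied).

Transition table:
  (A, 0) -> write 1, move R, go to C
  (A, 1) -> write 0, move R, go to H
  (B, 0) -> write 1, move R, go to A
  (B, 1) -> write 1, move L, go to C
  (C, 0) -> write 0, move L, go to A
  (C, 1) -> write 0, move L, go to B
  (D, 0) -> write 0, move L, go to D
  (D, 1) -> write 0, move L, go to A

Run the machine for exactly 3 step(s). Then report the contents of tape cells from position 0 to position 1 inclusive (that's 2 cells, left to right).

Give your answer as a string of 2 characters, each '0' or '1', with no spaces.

Answer: 00

Derivation:
Step 1: in state A at pos 0, read 0 -> (A,0)->write 1,move R,goto C. Now: state=C, head=1, tape[-1..2]=0100 (head:   ^)
Step 2: in state C at pos 1, read 0 -> (C,0)->write 0,move L,goto A. Now: state=A, head=0, tape[-1..2]=0100 (head:  ^)
Step 3: in state A at pos 0, read 1 -> (A,1)->write 0,move R,goto H. Now: state=H, head=1, tape[-1..2]=0000 (head:   ^)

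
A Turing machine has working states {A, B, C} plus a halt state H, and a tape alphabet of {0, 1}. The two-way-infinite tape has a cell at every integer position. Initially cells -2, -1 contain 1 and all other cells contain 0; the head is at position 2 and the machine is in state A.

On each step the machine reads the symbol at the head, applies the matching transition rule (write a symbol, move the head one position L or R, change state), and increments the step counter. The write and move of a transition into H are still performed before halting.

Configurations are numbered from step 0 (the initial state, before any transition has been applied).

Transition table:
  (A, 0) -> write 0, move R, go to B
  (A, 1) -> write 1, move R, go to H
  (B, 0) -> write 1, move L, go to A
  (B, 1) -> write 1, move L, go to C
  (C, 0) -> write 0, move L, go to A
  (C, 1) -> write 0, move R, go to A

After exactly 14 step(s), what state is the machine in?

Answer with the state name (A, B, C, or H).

Answer: C

Derivation:
Step 1: in state A at pos 2, read 0 -> (A,0)->write 0,move R,goto B. Now: state=B, head=3, tape[-3..4]=01100000 (head:       ^)
Step 2: in state B at pos 3, read 0 -> (B,0)->write 1,move L,goto A. Now: state=A, head=2, tape[-3..4]=01100010 (head:      ^)
Step 3: in state A at pos 2, read 0 -> (A,0)->write 0,move R,goto B. Now: state=B, head=3, tape[-3..4]=01100010 (head:       ^)
Step 4: in state B at pos 3, read 1 -> (B,1)->write 1,move L,goto C. Now: state=C, head=2, tape[-3..4]=01100010 (head:      ^)
Step 5: in state C at pos 2, read 0 -> (C,0)->write 0,move L,goto A. Now: state=A, head=1, tape[-3..4]=01100010 (head:     ^)
Step 6: in state A at pos 1, read 0 -> (A,0)->write 0,move R,goto B. Now: state=B, head=2, tape[-3..4]=01100010 (head:      ^)
Step 7: in state B at pos 2, read 0 -> (B,0)->write 1,move L,goto A. Now: state=A, head=1, tape[-3..4]=01100110 (head:     ^)
Step 8: in state A at pos 1, read 0 -> (A,0)->write 0,move R,goto B. Now: state=B, head=2, tape[-3..4]=01100110 (head:      ^)
Step 9: in state B at pos 2, read 1 -> (B,1)->write 1,move L,goto C. Now: state=C, head=1, tape[-3..4]=01100110 (head:     ^)
Step 10: in state C at pos 1, read 0 -> (C,0)->write 0,move L,goto A. Now: state=A, head=0, tape[-3..4]=01100110 (head:    ^)
Step 11: in state A at pos 0, read 0 -> (A,0)->write 0,move R,goto B. Now: state=B, head=1, tape[-3..4]=01100110 (head:     ^)
Step 12: in state B at pos 1, read 0 -> (B,0)->write 1,move L,goto A. Now: state=A, head=0, tape[-3..4]=01101110 (head:    ^)
Step 13: in state A at pos 0, read 0 -> (A,0)->write 0,move R,goto B. Now: state=B, head=1, tape[-3..4]=01101110 (head:     ^)
Step 14: in state B at pos 1, read 1 -> (B,1)->write 1,move L,goto C. Now: state=C, head=0, tape[-3..4]=01101110 (head:    ^)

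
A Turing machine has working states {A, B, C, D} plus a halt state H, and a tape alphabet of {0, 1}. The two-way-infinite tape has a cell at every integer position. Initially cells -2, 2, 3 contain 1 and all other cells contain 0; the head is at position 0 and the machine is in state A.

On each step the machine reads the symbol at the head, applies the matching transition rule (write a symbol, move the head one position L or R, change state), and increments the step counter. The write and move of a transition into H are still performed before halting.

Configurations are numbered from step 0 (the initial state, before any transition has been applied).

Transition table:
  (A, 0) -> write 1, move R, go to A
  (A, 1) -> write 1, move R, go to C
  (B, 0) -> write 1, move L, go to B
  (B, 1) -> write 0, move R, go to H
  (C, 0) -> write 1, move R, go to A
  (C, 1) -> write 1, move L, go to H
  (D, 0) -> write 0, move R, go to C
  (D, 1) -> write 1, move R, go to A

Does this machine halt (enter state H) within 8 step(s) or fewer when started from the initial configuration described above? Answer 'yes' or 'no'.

Step 1: in state A at pos 0, read 0 -> (A,0)->write 1,move R,goto A. Now: state=A, head=1, tape[-3..4]=01010110 (head:     ^)
Step 2: in state A at pos 1, read 0 -> (A,0)->write 1,move R,goto A. Now: state=A, head=2, tape[-3..4]=01011110 (head:      ^)
Step 3: in state A at pos 2, read 1 -> (A,1)->write 1,move R,goto C. Now: state=C, head=3, tape[-3..4]=01011110 (head:       ^)
Step 4: in state C at pos 3, read 1 -> (C,1)->write 1,move L,goto H. Now: state=H, head=2, tape[-3..4]=01011110 (head:      ^)
State H reached at step 4; 4 <= 8 -> yes

Answer: yes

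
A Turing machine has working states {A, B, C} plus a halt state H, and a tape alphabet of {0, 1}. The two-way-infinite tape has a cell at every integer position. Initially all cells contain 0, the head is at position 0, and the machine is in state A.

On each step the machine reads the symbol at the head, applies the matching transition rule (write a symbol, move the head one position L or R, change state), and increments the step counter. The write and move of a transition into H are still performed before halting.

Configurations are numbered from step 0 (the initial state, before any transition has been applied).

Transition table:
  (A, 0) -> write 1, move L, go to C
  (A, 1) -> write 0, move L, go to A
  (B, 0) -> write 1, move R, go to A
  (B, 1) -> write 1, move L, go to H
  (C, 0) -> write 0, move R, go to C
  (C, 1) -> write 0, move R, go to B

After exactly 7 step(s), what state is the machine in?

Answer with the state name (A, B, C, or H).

Step 1: in state A at pos 0, read 0 -> (A,0)->write 1,move L,goto C. Now: state=C, head=-1, tape[-2..1]=0010 (head:  ^)
Step 2: in state C at pos -1, read 0 -> (C,0)->write 0,move R,goto C. Now: state=C, head=0, tape[-2..1]=0010 (head:   ^)
Step 3: in state C at pos 0, read 1 -> (C,1)->write 0,move R,goto B. Now: state=B, head=1, tape[-2..2]=00000 (head:    ^)
Step 4: in state B at pos 1, read 0 -> (B,0)->write 1,move R,goto A. Now: state=A, head=2, tape[-2..3]=000100 (head:     ^)
Step 5: in state A at pos 2, read 0 -> (A,0)->write 1,move L,goto C. Now: state=C, head=1, tape[-2..3]=000110 (head:    ^)
Step 6: in state C at pos 1, read 1 -> (C,1)->write 0,move R,goto B. Now: state=B, head=2, tape[-2..3]=000010 (head:     ^)
Step 7: in state B at pos 2, read 1 -> (B,1)->write 1,move L,goto H. Now: state=H, head=1, tape[-2..3]=000010 (head:    ^)

Answer: H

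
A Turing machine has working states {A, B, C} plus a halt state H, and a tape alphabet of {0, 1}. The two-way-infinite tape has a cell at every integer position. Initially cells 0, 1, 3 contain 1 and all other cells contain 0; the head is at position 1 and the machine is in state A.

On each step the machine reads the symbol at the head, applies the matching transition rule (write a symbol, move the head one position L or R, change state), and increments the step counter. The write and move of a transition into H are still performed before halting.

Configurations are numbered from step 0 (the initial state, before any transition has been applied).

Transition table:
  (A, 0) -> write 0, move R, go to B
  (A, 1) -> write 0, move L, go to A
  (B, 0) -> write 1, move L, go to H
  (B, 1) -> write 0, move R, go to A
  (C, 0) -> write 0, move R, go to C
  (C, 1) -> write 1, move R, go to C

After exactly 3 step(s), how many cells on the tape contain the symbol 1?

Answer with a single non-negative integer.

Step 1: in state A at pos 1, read 1 -> (A,1)->write 0,move L,goto A. Now: state=A, head=0, tape[-1..4]=010010 (head:  ^)
Step 2: in state A at pos 0, read 1 -> (A,1)->write 0,move L,goto A. Now: state=A, head=-1, tape[-2..4]=0000010 (head:  ^)
Step 3: in state A at pos -1, read 0 -> (A,0)->write 0,move R,goto B. Now: state=B, head=0, tape[-2..4]=0000010 (head:   ^)
Cells containing 1 after step 3: {3} -> 1 cell(s)

Answer: 1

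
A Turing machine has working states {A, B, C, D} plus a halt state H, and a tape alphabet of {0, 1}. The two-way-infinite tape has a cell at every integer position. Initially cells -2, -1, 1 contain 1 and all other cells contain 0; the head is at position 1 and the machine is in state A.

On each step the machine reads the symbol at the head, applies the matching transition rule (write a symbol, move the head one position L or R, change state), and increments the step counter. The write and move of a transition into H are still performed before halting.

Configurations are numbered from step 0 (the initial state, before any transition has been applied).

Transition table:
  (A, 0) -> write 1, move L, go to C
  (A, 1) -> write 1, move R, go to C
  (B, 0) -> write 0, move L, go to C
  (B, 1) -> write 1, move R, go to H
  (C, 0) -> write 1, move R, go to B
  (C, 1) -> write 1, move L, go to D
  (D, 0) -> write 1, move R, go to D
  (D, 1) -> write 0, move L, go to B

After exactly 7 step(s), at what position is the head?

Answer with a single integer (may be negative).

Answer: -2

Derivation:
Step 1: in state A at pos 1, read 1 -> (A,1)->write 1,move R,goto C. Now: state=C, head=2, tape[-3..3]=0110100 (head:      ^)
Step 2: in state C at pos 2, read 0 -> (C,0)->write 1,move R,goto B. Now: state=B, head=3, tape[-3..4]=01101100 (head:       ^)
Step 3: in state B at pos 3, read 0 -> (B,0)->write 0,move L,goto C. Now: state=C, head=2, tape[-3..4]=01101100 (head:      ^)
Step 4: in state C at pos 2, read 1 -> (C,1)->write 1,move L,goto D. Now: state=D, head=1, tape[-3..4]=01101100 (head:     ^)
Step 5: in state D at pos 1, read 1 -> (D,1)->write 0,move L,goto B. Now: state=B, head=0, tape[-3..4]=01100100 (head:    ^)
Step 6: in state B at pos 0, read 0 -> (B,0)->write 0,move L,goto C. Now: state=C, head=-1, tape[-3..4]=01100100 (head:   ^)
Step 7: in state C at pos -1, read 1 -> (C,1)->write 1,move L,goto D. Now: state=D, head=-2, tape[-3..4]=01100100 (head:  ^)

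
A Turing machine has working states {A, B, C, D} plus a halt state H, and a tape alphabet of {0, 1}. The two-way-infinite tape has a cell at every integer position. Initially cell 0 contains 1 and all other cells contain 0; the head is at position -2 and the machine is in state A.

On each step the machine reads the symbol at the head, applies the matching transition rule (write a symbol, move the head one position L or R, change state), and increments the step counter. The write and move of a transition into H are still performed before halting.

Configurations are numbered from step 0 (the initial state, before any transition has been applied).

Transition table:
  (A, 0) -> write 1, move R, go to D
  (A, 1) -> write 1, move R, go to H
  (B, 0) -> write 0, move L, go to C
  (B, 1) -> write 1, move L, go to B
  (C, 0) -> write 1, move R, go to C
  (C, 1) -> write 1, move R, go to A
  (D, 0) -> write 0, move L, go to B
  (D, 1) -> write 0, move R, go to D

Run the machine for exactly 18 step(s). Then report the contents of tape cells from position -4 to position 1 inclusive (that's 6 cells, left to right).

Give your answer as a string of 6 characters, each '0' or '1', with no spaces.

Step 1: in state A at pos -2, read 0 -> (A,0)->write 1,move R,goto D. Now: state=D, head=-1, tape[-3..1]=01010 (head:   ^)
Step 2: in state D at pos -1, read 0 -> (D,0)->write 0,move L,goto B. Now: state=B, head=-2, tape[-3..1]=01010 (head:  ^)
Step 3: in state B at pos -2, read 1 -> (B,1)->write 1,move L,goto B. Now: state=B, head=-3, tape[-4..1]=001010 (head:  ^)
Step 4: in state B at pos -3, read 0 -> (B,0)->write 0,move L,goto C. Now: state=C, head=-4, tape[-5..1]=0001010 (head:  ^)
Step 5: in state C at pos -4, read 0 -> (C,0)->write 1,move R,goto C. Now: state=C, head=-3, tape[-5..1]=0101010 (head:   ^)
Step 6: in state C at pos -3, read 0 -> (C,0)->write 1,move R,goto C. Now: state=C, head=-2, tape[-5..1]=0111010 (head:    ^)
Step 7: in state C at pos -2, read 1 -> (C,1)->write 1,move R,goto A. Now: state=A, head=-1, tape[-5..1]=0111010 (head:     ^)
Step 8: in state A at pos -1, read 0 -> (A,0)->write 1,move R,goto D. Now: state=D, head=0, tape[-5..1]=0111110 (head:      ^)
Step 9: in state D at pos 0, read 1 -> (D,1)->write 0,move R,goto D. Now: state=D, head=1, tape[-5..2]=01111000 (head:       ^)
Step 10: in state D at pos 1, read 0 -> (D,0)->write 0,move L,goto B. Now: state=B, head=0, tape[-5..2]=01111000 (head:      ^)
Step 11: in state B at pos 0, read 0 -> (B,0)->write 0,move L,goto C. Now: state=C, head=-1, tape[-5..2]=01111000 (head:     ^)
Step 12: in state C at pos -1, read 1 -> (C,1)->write 1,move R,goto A. Now: state=A, head=0, tape[-5..2]=01111000 (head:      ^)
Step 13: in state A at pos 0, read 0 -> (A,0)->write 1,move R,goto D. Now: state=D, head=1, tape[-5..2]=01111100 (head:       ^)
Step 14: in state D at pos 1, read 0 -> (D,0)->write 0,move L,goto B. Now: state=B, head=0, tape[-5..2]=01111100 (head:      ^)
Step 15: in state B at pos 0, read 1 -> (B,1)->write 1,move L,goto B. Now: state=B, head=-1, tape[-5..2]=01111100 (head:     ^)
Step 16: in state B at pos -1, read 1 -> (B,1)->write 1,move L,goto B. Now: state=B, head=-2, tape[-5..2]=01111100 (head:    ^)
Step 17: in state B at pos -2, read 1 -> (B,1)->write 1,move L,goto B. Now: state=B, head=-3, tape[-5..2]=01111100 (head:   ^)
Step 18: in state B at pos -3, read 1 -> (B,1)->write 1,move L,goto B. Now: state=B, head=-4, tape[-5..2]=01111100 (head:  ^)

Answer: 111110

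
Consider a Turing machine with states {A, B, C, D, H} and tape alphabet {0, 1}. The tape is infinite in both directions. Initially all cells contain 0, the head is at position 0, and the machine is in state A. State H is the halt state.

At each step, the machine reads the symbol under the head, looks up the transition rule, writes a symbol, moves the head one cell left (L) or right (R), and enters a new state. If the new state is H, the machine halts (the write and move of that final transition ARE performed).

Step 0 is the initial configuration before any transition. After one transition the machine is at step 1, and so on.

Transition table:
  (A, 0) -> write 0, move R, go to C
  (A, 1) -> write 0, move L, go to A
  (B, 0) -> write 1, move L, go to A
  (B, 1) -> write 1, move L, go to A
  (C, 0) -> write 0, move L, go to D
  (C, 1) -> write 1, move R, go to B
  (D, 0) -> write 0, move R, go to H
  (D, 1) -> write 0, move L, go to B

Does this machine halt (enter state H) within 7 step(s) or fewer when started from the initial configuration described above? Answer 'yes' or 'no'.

Step 1: in state A at pos 0, read 0 -> (A,0)->write 0,move R,goto C. Now: state=C, head=1, tape[-1..2]=0000 (head:   ^)
Step 2: in state C at pos 1, read 0 -> (C,0)->write 0,move L,goto D. Now: state=D, head=0, tape[-1..2]=0000 (head:  ^)
Step 3: in state D at pos 0, read 0 -> (D,0)->write 0,move R,goto H. Now: state=H, head=1, tape[-1..2]=0000 (head:   ^)
State H reached at step 3; 3 <= 7 -> yes

Answer: yes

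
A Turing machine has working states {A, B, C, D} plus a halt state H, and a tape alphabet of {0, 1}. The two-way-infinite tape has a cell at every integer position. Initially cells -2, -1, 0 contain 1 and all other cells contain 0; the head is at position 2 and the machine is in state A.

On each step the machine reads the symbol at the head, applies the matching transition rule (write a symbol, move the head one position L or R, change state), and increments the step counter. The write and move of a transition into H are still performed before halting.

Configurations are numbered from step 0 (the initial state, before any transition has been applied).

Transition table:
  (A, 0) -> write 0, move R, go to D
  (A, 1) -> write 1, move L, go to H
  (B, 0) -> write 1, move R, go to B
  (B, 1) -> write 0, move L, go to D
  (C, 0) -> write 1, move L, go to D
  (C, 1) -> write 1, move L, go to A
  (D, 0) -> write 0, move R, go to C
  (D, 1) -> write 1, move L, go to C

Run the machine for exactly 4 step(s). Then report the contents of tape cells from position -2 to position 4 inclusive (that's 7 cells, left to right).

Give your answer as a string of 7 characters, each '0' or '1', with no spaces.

Step 1: in state A at pos 2, read 0 -> (A,0)->write 0,move R,goto D. Now: state=D, head=3, tape[-3..4]=01110000 (head:       ^)
Step 2: in state D at pos 3, read 0 -> (D,0)->write 0,move R,goto C. Now: state=C, head=4, tape[-3..5]=011100000 (head:        ^)
Step 3: in state C at pos 4, read 0 -> (C,0)->write 1,move L,goto D. Now: state=D, head=3, tape[-3..5]=011100010 (head:       ^)
Step 4: in state D at pos 3, read 0 -> (D,0)->write 0,move R,goto C. Now: state=C, head=4, tape[-3..5]=011100010 (head:        ^)

Answer: 1110001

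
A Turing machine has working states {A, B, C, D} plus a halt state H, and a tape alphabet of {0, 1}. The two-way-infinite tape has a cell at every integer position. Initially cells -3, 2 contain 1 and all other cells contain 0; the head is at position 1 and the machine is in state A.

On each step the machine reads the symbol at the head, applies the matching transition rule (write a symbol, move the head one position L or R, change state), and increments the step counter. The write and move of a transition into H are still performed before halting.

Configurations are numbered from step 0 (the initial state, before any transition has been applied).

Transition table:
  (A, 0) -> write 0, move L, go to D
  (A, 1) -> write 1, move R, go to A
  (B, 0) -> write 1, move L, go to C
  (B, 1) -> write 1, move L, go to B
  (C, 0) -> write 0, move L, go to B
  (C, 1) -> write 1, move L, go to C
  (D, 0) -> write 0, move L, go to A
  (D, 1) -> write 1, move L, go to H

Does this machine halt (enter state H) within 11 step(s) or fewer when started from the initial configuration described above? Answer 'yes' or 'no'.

Answer: yes

Derivation:
Step 1: in state A at pos 1, read 0 -> (A,0)->write 0,move L,goto D. Now: state=D, head=0, tape[-4..3]=01000010 (head:     ^)
Step 2: in state D at pos 0, read 0 -> (D,0)->write 0,move L,goto A. Now: state=A, head=-1, tape[-4..3]=01000010 (head:    ^)
Step 3: in state A at pos -1, read 0 -> (A,0)->write 0,move L,goto D. Now: state=D, head=-2, tape[-4..3]=01000010 (head:   ^)
Step 4: in state D at pos -2, read 0 -> (D,0)->write 0,move L,goto A. Now: state=A, head=-3, tape[-4..3]=01000010 (head:  ^)
Step 5: in state A at pos -3, read 1 -> (A,1)->write 1,move R,goto A. Now: state=A, head=-2, tape[-4..3]=01000010 (head:   ^)
Step 6: in state A at pos -2, read 0 -> (A,0)->write 0,move L,goto D. Now: state=D, head=-3, tape[-4..3]=01000010 (head:  ^)
Step 7: in state D at pos -3, read 1 -> (D,1)->write 1,move L,goto H. Now: state=H, head=-4, tape[-5..3]=001000010 (head:  ^)
State H reached at step 7; 7 <= 11 -> yes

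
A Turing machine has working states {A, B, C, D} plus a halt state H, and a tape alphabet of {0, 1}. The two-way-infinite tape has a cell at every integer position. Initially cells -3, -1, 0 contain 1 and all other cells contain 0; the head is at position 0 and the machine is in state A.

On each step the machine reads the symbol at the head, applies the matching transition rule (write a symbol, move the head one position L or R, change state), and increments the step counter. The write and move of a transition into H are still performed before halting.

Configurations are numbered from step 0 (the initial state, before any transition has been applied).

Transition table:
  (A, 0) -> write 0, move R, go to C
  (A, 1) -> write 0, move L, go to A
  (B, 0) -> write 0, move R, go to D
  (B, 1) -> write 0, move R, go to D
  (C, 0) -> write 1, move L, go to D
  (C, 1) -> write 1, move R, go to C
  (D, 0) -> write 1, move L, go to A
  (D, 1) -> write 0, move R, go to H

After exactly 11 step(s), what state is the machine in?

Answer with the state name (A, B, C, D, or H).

Answer: C

Derivation:
Step 1: in state A at pos 0, read 1 -> (A,1)->write 0,move L,goto A. Now: state=A, head=-1, tape[-4..1]=010100 (head:    ^)
Step 2: in state A at pos -1, read 1 -> (A,1)->write 0,move L,goto A. Now: state=A, head=-2, tape[-4..1]=010000 (head:   ^)
Step 3: in state A at pos -2, read 0 -> (A,0)->write 0,move R,goto C. Now: state=C, head=-1, tape[-4..1]=010000 (head:    ^)
Step 4: in state C at pos -1, read 0 -> (C,0)->write 1,move L,goto D. Now: state=D, head=-2, tape[-4..1]=010100 (head:   ^)
Step 5: in state D at pos -2, read 0 -> (D,0)->write 1,move L,goto A. Now: state=A, head=-3, tape[-4..1]=011100 (head:  ^)
Step 6: in state A at pos -3, read 1 -> (A,1)->write 0,move L,goto A. Now: state=A, head=-4, tape[-5..1]=0001100 (head:  ^)
Step 7: in state A at pos -4, read 0 -> (A,0)->write 0,move R,goto C. Now: state=C, head=-3, tape[-5..1]=0001100 (head:   ^)
Step 8: in state C at pos -3, read 0 -> (C,0)->write 1,move L,goto D. Now: state=D, head=-4, tape[-5..1]=0011100 (head:  ^)
Step 9: in state D at pos -4, read 0 -> (D,0)->write 1,move L,goto A. Now: state=A, head=-5, tape[-6..1]=00111100 (head:  ^)
Step 10: in state A at pos -5, read 0 -> (A,0)->write 0,move R,goto C. Now: state=C, head=-4, tape[-6..1]=00111100 (head:   ^)
Step 11: in state C at pos -4, read 1 -> (C,1)->write 1,move R,goto C. Now: state=C, head=-3, tape[-6..1]=00111100 (head:    ^)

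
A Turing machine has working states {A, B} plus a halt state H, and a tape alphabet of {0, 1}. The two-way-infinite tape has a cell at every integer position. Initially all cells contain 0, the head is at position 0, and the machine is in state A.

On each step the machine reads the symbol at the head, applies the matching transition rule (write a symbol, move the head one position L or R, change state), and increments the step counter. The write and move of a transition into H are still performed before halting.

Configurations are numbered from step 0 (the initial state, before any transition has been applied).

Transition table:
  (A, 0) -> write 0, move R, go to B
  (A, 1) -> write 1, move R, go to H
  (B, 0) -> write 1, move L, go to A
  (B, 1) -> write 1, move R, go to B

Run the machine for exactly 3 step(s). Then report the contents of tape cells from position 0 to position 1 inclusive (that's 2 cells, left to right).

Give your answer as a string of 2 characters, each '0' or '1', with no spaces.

Step 1: in state A at pos 0, read 0 -> (A,0)->write 0,move R,goto B. Now: state=B, head=1, tape[-1..2]=0000 (head:   ^)
Step 2: in state B at pos 1, read 0 -> (B,0)->write 1,move L,goto A. Now: state=A, head=0, tape[-1..2]=0010 (head:  ^)
Step 3: in state A at pos 0, read 0 -> (A,0)->write 0,move R,goto B. Now: state=B, head=1, tape[-1..2]=0010 (head:   ^)

Answer: 01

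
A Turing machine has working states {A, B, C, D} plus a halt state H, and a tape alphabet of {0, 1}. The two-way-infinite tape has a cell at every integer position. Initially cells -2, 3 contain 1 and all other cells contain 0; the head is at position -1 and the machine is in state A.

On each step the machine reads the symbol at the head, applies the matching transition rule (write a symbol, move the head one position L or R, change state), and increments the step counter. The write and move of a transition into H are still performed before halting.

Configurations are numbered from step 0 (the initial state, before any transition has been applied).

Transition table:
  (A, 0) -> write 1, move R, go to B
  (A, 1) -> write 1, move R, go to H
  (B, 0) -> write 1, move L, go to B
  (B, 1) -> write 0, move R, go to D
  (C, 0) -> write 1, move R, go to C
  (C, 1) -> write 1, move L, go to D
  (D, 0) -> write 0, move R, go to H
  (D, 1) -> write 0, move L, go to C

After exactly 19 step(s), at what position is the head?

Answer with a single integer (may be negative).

Answer: -4

Derivation:
Step 1: in state A at pos -1, read 0 -> (A,0)->write 1,move R,goto B. Now: state=B, head=0, tape[-3..4]=01100010 (head:    ^)
Step 2: in state B at pos 0, read 0 -> (B,0)->write 1,move L,goto B. Now: state=B, head=-1, tape[-3..4]=01110010 (head:   ^)
Step 3: in state B at pos -1, read 1 -> (B,1)->write 0,move R,goto D. Now: state=D, head=0, tape[-3..4]=01010010 (head:    ^)
Step 4: in state D at pos 0, read 1 -> (D,1)->write 0,move L,goto C. Now: state=C, head=-1, tape[-3..4]=01000010 (head:   ^)
Step 5: in state C at pos -1, read 0 -> (C,0)->write 1,move R,goto C. Now: state=C, head=0, tape[-3..4]=01100010 (head:    ^)
Step 6: in state C at pos 0, read 0 -> (C,0)->write 1,move R,goto C. Now: state=C, head=1, tape[-3..4]=01110010 (head:     ^)
Step 7: in state C at pos 1, read 0 -> (C,0)->write 1,move R,goto C. Now: state=C, head=2, tape[-3..4]=01111010 (head:      ^)
Step 8: in state C at pos 2, read 0 -> (C,0)->write 1,move R,goto C. Now: state=C, head=3, tape[-3..4]=01111110 (head:       ^)
Step 9: in state C at pos 3, read 1 -> (C,1)->write 1,move L,goto D. Now: state=D, head=2, tape[-3..4]=01111110 (head:      ^)
Step 10: in state D at pos 2, read 1 -> (D,1)->write 0,move L,goto C. Now: state=C, head=1, tape[-3..4]=01111010 (head:     ^)
Step 11: in state C at pos 1, read 1 -> (C,1)->write 1,move L,goto D. Now: state=D, head=0, tape[-3..4]=01111010 (head:    ^)
Step 12: in state D at pos 0, read 1 -> (D,1)->write 0,move L,goto C. Now: state=C, head=-1, tape[-3..4]=01101010 (head:   ^)
Step 13: in state C at pos -1, read 1 -> (C,1)->write 1,move L,goto D. Now: state=D, head=-2, tape[-3..4]=01101010 (head:  ^)
Step 14: in state D at pos -2, read 1 -> (D,1)->write 0,move L,goto C. Now: state=C, head=-3, tape[-4..4]=000101010 (head:  ^)
Step 15: in state C at pos -3, read 0 -> (C,0)->write 1,move R,goto C. Now: state=C, head=-2, tape[-4..4]=010101010 (head:   ^)
Step 16: in state C at pos -2, read 0 -> (C,0)->write 1,move R,goto C. Now: state=C, head=-1, tape[-4..4]=011101010 (head:    ^)
Step 17: in state C at pos -1, read 1 -> (C,1)->write 1,move L,goto D. Now: state=D, head=-2, tape[-4..4]=011101010 (head:   ^)
Step 18: in state D at pos -2, read 1 -> (D,1)->write 0,move L,goto C. Now: state=C, head=-3, tape[-4..4]=010101010 (head:  ^)
Step 19: in state C at pos -3, read 1 -> (C,1)->write 1,move L,goto D. Now: state=D, head=-4, tape[-5..4]=0010101010 (head:  ^)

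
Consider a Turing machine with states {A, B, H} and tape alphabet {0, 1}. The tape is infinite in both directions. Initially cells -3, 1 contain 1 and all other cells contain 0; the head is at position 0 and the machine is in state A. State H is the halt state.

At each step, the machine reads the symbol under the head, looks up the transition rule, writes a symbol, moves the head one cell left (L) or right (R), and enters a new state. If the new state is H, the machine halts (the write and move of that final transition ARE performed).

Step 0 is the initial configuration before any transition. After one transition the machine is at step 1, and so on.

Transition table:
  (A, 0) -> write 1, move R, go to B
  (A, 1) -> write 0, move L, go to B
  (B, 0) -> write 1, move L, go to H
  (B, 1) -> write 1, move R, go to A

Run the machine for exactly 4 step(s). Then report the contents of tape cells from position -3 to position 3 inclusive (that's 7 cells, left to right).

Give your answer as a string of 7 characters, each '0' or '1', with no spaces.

Answer: 1001111

Derivation:
Step 1: in state A at pos 0, read 0 -> (A,0)->write 1,move R,goto B. Now: state=B, head=1, tape[-4..2]=0100110 (head:      ^)
Step 2: in state B at pos 1, read 1 -> (B,1)->write 1,move R,goto A. Now: state=A, head=2, tape[-4..3]=01001100 (head:       ^)
Step 3: in state A at pos 2, read 0 -> (A,0)->write 1,move R,goto B. Now: state=B, head=3, tape[-4..4]=010011100 (head:        ^)
Step 4: in state B at pos 3, read 0 -> (B,0)->write 1,move L,goto H. Now: state=H, head=2, tape[-4..4]=010011110 (head:       ^)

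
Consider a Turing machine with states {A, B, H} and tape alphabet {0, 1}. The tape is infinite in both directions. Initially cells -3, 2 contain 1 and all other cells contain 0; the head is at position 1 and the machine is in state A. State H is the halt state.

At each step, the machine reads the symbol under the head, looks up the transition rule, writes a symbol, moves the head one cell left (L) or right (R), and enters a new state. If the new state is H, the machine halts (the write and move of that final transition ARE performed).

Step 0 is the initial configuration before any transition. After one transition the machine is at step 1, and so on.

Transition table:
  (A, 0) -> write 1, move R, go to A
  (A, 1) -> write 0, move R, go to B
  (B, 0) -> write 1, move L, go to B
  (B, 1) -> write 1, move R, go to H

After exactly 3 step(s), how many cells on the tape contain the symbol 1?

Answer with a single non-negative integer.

Answer: 3

Derivation:
Step 1: in state A at pos 1, read 0 -> (A,0)->write 1,move R,goto A. Now: state=A, head=2, tape[-4..3]=01000110 (head:       ^)
Step 2: in state A at pos 2, read 1 -> (A,1)->write 0,move R,goto B. Now: state=B, head=3, tape[-4..4]=010001000 (head:        ^)
Step 3: in state B at pos 3, read 0 -> (B,0)->write 1,move L,goto B. Now: state=B, head=2, tape[-4..4]=010001010 (head:       ^)
Cells containing 1 after step 3: {-3, 1, 3} -> 3 cell(s)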